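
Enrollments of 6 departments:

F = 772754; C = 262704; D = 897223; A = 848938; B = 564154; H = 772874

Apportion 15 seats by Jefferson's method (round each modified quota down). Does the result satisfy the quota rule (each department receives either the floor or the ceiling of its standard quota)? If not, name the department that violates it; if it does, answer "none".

Standard quotas: F 2.814, C 0.957, D 3.268, A 3.092, B 2.055, H 2.815.
Jefferson allocation: F 3, C 1, D 3, A 3, B 2, H 3.
Every allocation lies between the lower and upper quota.

none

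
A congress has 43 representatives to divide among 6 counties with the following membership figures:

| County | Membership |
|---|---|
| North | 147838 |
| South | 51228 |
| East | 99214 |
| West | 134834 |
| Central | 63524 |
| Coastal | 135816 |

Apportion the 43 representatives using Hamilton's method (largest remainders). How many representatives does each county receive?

Total 632454; standard divisor 632454/43 ≈ 14708.233.
Standard quotas: North 10.0514, South 3.4829, East 6.7455, West 9.1672, Central 4.3189, Coastal 9.2340.
Lower quotas: North 10, South 3, East 6, West 9, Central 4, Coastal 9 (sum 41, leaving 2 seats).
Remainders in descending order: East 0.7455, South 0.4829, Central 0.3189, Coastal 0.2340, West 0.1672, North 0.0514.
The surplus seats go to East, South.

North 10; South 4; East 7; West 9; Central 4; Coastal 9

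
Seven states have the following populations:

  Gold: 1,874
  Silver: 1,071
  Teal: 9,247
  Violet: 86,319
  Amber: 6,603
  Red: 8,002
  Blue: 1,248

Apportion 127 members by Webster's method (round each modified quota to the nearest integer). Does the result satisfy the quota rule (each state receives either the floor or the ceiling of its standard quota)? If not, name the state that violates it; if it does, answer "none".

Violet

Standard quotas: Gold 2.081, Silver 1.189, Teal 10.269, Violet 95.856, Amber 7.333, Red 8.886, Blue 1.386.
Webster allocation: Gold 2, Silver 1, Teal 10, Violet 97, Amber 7, Red 9, Blue 1.
Violet has quota 95.856 (lower 95, upper 96) but receives 97 — outside the quota interval.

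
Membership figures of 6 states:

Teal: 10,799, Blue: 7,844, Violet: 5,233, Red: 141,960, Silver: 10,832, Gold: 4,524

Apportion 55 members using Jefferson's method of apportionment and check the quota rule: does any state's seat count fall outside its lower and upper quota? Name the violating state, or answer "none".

Standard quotas: Teal 3.278, Blue 2.381, Violet 1.588, Red 43.091, Silver 3.288, Gold 1.373.
Jefferson allocation: Teal 3, Blue 2, Violet 1, Red 45, Silver 3, Gold 1.
Red has quota 43.091 (lower 43, upper 44) but receives 45 — outside the quota interval.

Red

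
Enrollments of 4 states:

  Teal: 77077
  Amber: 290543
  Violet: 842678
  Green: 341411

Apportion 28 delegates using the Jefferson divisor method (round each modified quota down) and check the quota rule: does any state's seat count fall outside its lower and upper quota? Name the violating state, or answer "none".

Standard quotas: Teal 1.391, Amber 5.243, Violet 15.206, Green 6.161.
Jefferson allocation: Teal 1, Amber 5, Violet 16, Green 6.
Every allocation lies between the lower and upper quota.

none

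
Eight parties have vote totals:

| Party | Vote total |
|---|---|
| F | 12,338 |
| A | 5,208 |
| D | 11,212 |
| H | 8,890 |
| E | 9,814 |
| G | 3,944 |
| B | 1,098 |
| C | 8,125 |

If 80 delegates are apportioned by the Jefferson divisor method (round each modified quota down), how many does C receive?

Standard divisor 60629/80 ≈ 757.862; standard quotas: F 16.280, A 6.872, D 14.794, H 11.730, E 12.950, G 5.204, B 1.449, C 10.721.
Rounding down gives 16, 6, 14, 11, 12, 5, 1, 10 = 75 seats, so the divisor must be adjusted.
With modified divisor 730: modified quotas F 16.901, A 7.134, D 15.359, H 12.178, E 13.444, G 5.403, B 1.504, C 11.130.
Rounding down: F 16, A 7, D 15, H 12, E 13, G 5, B 1, C 11 (total 80).
C receives 11.

11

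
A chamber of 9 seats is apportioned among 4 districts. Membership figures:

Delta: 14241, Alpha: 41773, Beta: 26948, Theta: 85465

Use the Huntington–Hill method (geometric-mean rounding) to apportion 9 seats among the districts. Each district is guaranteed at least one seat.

Delta=1, Alpha=2, Beta=1, Theta=5

With divisor 19083: modified quotas Delta 0.746, Alpha 2.189, Beta 1.412, Theta 4.479.
Geometric-mean thresholds: Delta (min 1), Alpha √(2·3)=2.449, Beta √(1·2)=1.414, Theta √(4·5)=4.472.
Each quota rounded against its threshold gives Delta 1, Alpha 2, Beta 1, Theta 5 (total 9).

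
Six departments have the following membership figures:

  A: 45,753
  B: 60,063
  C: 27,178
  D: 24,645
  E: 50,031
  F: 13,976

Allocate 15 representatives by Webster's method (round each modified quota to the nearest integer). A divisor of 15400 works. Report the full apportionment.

With modified divisor 15400: modified quotas A 2.971, B 3.900, C 1.765, D 1.600, E 3.249, F 0.908.
Rounding to the nearest integer: A 3, B 4, C 2, D 2, E 3, F 1 (total 15).

A 3, B 4, C 2, D 2, E 3, F 1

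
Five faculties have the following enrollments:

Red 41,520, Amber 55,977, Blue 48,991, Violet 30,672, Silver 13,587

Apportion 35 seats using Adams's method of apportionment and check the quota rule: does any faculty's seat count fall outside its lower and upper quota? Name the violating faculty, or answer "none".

none

Standard quotas: Red 7.618, Amber 10.271, Blue 8.989, Violet 5.628, Silver 2.493.
Adams allocation: Red 7, Amber 10, Blue 9, Violet 6, Silver 3.
Every allocation lies between the lower and upper quota.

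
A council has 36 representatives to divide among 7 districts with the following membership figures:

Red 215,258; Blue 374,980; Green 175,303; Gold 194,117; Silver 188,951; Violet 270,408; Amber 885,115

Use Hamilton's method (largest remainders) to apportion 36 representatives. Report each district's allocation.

Red=3, Blue=6, Green=3, Gold=3, Silver=3, Violet=4, Amber=14

Standard divisor: 2304132 ÷ 36 ≈ 64003.667.
Standard quotas: Red 3.3632, Blue 5.8587, Green 2.7390, Gold 3.0329, Silver 2.9522, Violet 4.2249, Amber 13.8291.
Lower quotas: Red 3, Blue 5, Green 2, Gold 3, Silver 2, Violet 4, Amber 13 (sum 32, leaving 4 seats).
Remainders in descending order: Silver 0.9522, Blue 0.8587, Amber 0.8291, Green 0.7390, Red 0.3632, Violet 0.2249, Gold 0.0329.
The surplus seats go to Silver, Blue, Amber, Green.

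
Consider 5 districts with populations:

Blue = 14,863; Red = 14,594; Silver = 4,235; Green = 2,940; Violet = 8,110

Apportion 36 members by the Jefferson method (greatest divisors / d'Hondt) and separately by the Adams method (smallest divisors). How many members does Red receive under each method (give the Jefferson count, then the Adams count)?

12 and 11

Jefferson: Blue 12, Red 12, Silver 3, Green 2, Violet 7.
Adams: Blue 11, Red 11, Silver 4, Green 3, Violet 7.
Red gets 12 under Jefferson and 11 under Adams.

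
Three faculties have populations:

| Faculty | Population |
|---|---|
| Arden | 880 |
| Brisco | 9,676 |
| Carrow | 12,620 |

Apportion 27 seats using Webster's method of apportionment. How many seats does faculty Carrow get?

15

Standard divisor 23176/27 ≈ 858.37; standard quotas: Arden 1.025, Brisco 11.273, Carrow 14.702.
Rounding to the nearest integer gives Arden 1, Brisco 11, Carrow 15 — total 27, matching the house size, so no adjustment is needed.
Carrow receives 15.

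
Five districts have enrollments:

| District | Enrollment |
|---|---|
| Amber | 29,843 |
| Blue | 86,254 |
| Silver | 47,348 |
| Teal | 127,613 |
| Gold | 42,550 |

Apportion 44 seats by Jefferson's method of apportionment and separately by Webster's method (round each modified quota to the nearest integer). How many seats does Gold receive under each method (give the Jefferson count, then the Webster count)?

5 and 6

Jefferson: Amber 4, Blue 12, Silver 6, Teal 17, Gold 5.
Webster: Amber 4, Blue 11, Silver 6, Teal 17, Gold 6.
Gold gets 5 under Jefferson and 6 under Webster.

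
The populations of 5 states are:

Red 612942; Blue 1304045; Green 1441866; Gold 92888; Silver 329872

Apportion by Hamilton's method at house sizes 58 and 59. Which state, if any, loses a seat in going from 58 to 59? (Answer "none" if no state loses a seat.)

At 58 seats: Red 9, Blue 20, Green 22, Gold 2, Silver 5.
At 59 seats: Red 10, Blue 20, Green 23, Gold 1, Silver 5.
Gold drops from 2 to 1.

Gold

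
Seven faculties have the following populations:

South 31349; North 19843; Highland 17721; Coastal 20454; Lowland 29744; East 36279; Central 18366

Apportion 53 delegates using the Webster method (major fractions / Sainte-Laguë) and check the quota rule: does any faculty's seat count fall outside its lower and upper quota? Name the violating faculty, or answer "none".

none

Standard quotas: South 9.562, North 6.053, Highland 5.405, Coastal 6.239, Lowland 9.073, East 11.066, Central 5.602.
Webster allocation: South 10, North 6, Highland 5, Coastal 6, Lowland 9, East 11, Central 6.
Every allocation lies between the lower and upper quota.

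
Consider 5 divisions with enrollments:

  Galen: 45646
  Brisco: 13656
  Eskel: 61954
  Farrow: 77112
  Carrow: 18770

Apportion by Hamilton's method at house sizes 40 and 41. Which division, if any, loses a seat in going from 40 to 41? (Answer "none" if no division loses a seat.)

Carrow

At 40 seats: Galen 8, Brisco 3, Eskel 11, Farrow 14, Carrow 4.
At 41 seats: Galen 9, Brisco 3, Eskel 12, Farrow 14, Carrow 3.
Carrow drops from 4 to 3.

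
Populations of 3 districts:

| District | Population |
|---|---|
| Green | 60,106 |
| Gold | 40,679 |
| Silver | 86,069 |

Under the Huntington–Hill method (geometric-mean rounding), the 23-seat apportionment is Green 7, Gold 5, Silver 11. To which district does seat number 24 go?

Priority for the next seat is population ÷ (√(s·(s+1))).
Priorities: Green 8032.002, Gold 7426.935, Silver 7491.345.
Highest priority: Green.

Green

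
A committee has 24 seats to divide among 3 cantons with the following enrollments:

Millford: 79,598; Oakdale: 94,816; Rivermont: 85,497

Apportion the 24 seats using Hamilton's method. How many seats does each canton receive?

Standard divisor: 259911 ÷ 24 ≈ 10829.625.
Standard quotas: Millford 7.3500, Oakdale 8.7552, Rivermont 7.8947.
Lower quotas: Millford 7, Oakdale 8, Rivermont 7 (sum 22, leaving 2 seats).
Remainders in descending order: Rivermont 0.8947, Oakdale 0.7552, Millford 0.3500.
Largest remainders: Rivermont, Oakdale receive the extra seats.

Millford 7; Oakdale 9; Rivermont 8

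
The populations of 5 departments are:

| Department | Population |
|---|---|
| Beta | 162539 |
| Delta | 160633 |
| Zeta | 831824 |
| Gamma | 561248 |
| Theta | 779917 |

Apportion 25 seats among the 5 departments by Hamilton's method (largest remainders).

Beta 2, Delta 1, Zeta 8, Gamma 6, Theta 8

The standard divisor is 2496161/25 ≈ 99846.44.
Standard quotas: Beta 1.6279, Delta 1.6088, Zeta 8.3310, Gamma 5.6211, Theta 7.8112.
Lower quotas: Beta 1, Delta 1, Zeta 8, Gamma 5, Theta 7 (sum 22, leaving 3 seats).
Remainders in descending order: Theta 0.8112, Beta 0.6279, Gamma 0.6211, Delta 0.6088, Zeta 0.3310.
The surplus seats go to Theta, Beta, Gamma.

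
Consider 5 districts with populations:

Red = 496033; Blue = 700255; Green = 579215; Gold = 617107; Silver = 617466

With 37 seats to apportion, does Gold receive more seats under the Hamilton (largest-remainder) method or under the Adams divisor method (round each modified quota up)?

Hamilton: Red 6, Blue 9, Green 7, Gold 7, Silver 8.
Adams: Red 6, Blue 8, Green 7, Gold 8, Silver 8.
Gold gets 7 under Hamilton and 8 under Adams.

Adams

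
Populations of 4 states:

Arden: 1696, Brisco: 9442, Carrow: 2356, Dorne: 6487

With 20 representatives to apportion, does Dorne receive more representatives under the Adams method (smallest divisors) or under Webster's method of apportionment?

Webster

Adams: Arden 2, Brisco 9, Carrow 3, Dorne 6.
Webster: Arden 2, Brisco 9, Carrow 2, Dorne 7.
Dorne gets 6 under Adams and 7 under Webster.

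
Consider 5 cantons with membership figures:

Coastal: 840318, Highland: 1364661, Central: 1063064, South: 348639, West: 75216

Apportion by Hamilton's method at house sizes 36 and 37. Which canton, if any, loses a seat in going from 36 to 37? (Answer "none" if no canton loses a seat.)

South

At 36 seats: Coastal 8, Highland 13, Central 10, South 4, West 1.
At 37 seats: Coastal 8, Highland 14, Central 11, South 3, West 1.
South drops from 4 to 3.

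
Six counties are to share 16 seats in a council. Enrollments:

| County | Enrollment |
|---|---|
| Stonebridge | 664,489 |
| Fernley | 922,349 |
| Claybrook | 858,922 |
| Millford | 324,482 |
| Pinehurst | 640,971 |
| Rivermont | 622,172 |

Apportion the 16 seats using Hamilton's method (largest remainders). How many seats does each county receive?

The standard divisor is 4033385/16 ≈ 252086.562.
Standard quotas: Stonebridge 2.6360, Fernley 3.6589, Claybrook 3.4073, Millford 1.2872, Pinehurst 2.5427, Rivermont 2.4681.
Lower quotas: Stonebridge 2, Fernley 3, Claybrook 3, Millford 1, Pinehurst 2, Rivermont 2 (sum 13, leaving 3 seats).
Remainders in descending order: Fernley 0.6589, Stonebridge 0.6360, Pinehurst 0.5427, Rivermont 0.4681, Claybrook 0.4073, Millford 0.2872.
Largest remainders: Fernley, Stonebridge, Pinehurst receive the extra seats.

Stonebridge 3, Fernley 4, Claybrook 3, Millford 1, Pinehurst 3, Rivermont 2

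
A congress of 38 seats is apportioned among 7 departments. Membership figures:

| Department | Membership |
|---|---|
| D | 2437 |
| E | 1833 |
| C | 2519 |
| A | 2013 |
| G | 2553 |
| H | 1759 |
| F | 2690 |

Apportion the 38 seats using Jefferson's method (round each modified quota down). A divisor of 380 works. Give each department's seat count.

With modified divisor 380: modified quotas D 6.413, E 4.824, C 6.629, A 5.297, G 6.718, H 4.629, F 7.079.
Rounding down: D 6, E 4, C 6, A 5, G 6, H 4, F 7 (total 38).

D 6; E 4; C 6; A 5; G 6; H 4; F 7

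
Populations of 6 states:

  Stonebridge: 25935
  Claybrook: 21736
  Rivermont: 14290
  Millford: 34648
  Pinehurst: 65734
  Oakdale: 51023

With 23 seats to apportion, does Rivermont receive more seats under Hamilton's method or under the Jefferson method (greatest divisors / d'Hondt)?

Hamilton

Hamilton: Stonebridge 3, Claybrook 2, Rivermont 2, Millford 4, Pinehurst 7, Oakdale 5.
Jefferson: Stonebridge 3, Claybrook 2, Rivermont 1, Millford 4, Pinehurst 7, Oakdale 6.
Rivermont gets 2 under Hamilton and 1 under Jefferson.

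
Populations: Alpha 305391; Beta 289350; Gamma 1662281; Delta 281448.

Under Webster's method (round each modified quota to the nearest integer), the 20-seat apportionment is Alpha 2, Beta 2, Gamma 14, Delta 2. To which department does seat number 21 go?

Priority for the next seat is population ÷ (current seats + 0.5).
Priorities: Alpha 122156.400, Beta 115740.000, Gamma 114640.069, Delta 112579.200.
Highest priority: Alpha.

Alpha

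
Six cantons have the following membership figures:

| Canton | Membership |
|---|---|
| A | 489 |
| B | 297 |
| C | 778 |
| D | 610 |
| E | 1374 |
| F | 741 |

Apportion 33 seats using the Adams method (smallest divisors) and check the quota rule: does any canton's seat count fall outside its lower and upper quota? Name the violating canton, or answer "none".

Standard quotas: A 3.762, B 2.285, C 5.986, D 4.693, E 10.572, F 5.701.
Adams allocation: A 4, B 3, C 6, D 5, E 10, F 5.
Every allocation lies between the lower and upper quota.

none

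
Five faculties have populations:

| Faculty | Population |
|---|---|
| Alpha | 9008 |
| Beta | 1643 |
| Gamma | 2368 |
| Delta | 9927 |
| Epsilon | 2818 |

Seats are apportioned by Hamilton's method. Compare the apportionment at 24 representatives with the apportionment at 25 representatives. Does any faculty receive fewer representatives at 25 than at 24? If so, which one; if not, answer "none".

Beta

At 24 seats: Alpha 8, Beta 2, Gamma 2, Delta 9, Epsilon 3.
At 25 seats: Alpha 9, Beta 1, Gamma 2, Delta 10, Epsilon 3.
Beta drops from 2 to 1.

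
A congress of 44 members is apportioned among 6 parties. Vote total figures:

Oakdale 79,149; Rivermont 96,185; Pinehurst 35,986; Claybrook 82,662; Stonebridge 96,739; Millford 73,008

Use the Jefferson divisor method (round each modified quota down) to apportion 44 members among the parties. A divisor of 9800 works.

Oakdale 8, Rivermont 9, Pinehurst 3, Claybrook 8, Stonebridge 9, Millford 7

With modified divisor 9800: modified quotas Oakdale 8.076, Rivermont 9.815, Pinehurst 3.672, Claybrook 8.435, Stonebridge 9.871, Millford 7.450.
Rounding down: Oakdale 8, Rivermont 9, Pinehurst 3, Claybrook 8, Stonebridge 9, Millford 7 (total 44).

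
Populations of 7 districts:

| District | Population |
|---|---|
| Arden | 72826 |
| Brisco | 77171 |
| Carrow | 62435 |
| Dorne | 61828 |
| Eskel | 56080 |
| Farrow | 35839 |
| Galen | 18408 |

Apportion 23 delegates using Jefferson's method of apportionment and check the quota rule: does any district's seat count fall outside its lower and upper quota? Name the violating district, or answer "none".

none

Standard quotas: Arden 4.355, Brisco 4.615, Carrow 3.734, Dorne 3.698, Eskel 3.354, Farrow 2.143, Galen 1.101.
Jefferson allocation: Arden 4, Brisco 5, Carrow 4, Dorne 4, Eskel 3, Farrow 2, Galen 1.
Every allocation lies between the lower and upper quota.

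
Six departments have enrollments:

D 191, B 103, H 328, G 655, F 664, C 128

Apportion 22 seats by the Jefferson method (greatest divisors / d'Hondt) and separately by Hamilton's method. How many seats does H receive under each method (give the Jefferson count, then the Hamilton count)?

Jefferson: D 2, B 1, H 3, G 7, F 8, C 1.
Hamilton: D 2, B 1, H 4, G 7, F 7, C 1.
H gets 3 under Jefferson and 4 under Hamilton.

3 and 4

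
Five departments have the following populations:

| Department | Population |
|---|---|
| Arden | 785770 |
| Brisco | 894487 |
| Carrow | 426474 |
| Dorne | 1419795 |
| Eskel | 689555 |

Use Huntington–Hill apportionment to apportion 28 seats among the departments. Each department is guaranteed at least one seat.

With divisor 151924: modified quotas Arden 5.172, Brisco 5.888, Carrow 2.807, Dorne 9.345, Eskel 4.539.
Geometric-mean thresholds: Arden √(5·6)=5.477, Brisco √(5·6)=5.477, Carrow √(2·3)=2.449, Dorne √(9·10)=9.487, Eskel √(4·5)=4.472.
Each quota rounded against its threshold gives Arden 5, Brisco 6, Carrow 3, Dorne 9, Eskel 5 (total 28).

Arden 5, Brisco 6, Carrow 3, Dorne 9, Eskel 5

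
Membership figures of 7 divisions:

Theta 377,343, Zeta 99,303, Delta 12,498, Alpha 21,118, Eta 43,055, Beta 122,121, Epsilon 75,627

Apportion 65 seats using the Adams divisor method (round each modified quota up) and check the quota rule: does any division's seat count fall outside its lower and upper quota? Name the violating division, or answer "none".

Theta

Standard quotas: Theta 32.657, Zeta 8.594, Delta 1.082, Alpha 1.828, Eta 3.726, Beta 10.569, Epsilon 6.545.
Adams allocation: Theta 31, Zeta 9, Delta 2, Alpha 2, Eta 4, Beta 10, Epsilon 7.
Theta has quota 32.657 (lower 32, upper 33) but receives 31 — outside the quota interval.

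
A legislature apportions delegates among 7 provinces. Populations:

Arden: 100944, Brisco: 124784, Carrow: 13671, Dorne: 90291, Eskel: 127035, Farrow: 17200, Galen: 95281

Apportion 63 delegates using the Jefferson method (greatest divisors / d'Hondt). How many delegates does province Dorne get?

10

Standard divisor 569206/63 ≈ 9035.016; standard quotas: Arden 11.173, Brisco 13.811, Carrow 1.513, Dorne 9.993, Eskel 14.060, Farrow 1.904, Galen 10.546.
Rounding down gives 11, 13, 1, 9, 14, 1, 10 = 59 seats, so the divisor must be adjusted.
With modified divisor 8500: modified quotas Arden 11.876, Brisco 14.680, Carrow 1.608, Dorne 10.622, Eskel 14.945, Farrow 2.024, Galen 11.210.
Rounding down: Arden 11, Brisco 14, Carrow 1, Dorne 10, Eskel 14, Farrow 2, Galen 11 (total 63).
Dorne receives 10.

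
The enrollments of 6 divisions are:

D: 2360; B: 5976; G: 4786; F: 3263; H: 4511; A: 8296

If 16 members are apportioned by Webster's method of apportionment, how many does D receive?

1

Standard divisor 29192/16 ≈ 1824.5; standard quotas: D 1.294, B 3.275, G 2.623, F 1.788, H 2.472, A 4.547.
Rounding to the nearest integer gives D 1, B 3, G 3, F 2, H 2, A 5 — total 16, matching the house size, so no adjustment is needed.
D receives 1.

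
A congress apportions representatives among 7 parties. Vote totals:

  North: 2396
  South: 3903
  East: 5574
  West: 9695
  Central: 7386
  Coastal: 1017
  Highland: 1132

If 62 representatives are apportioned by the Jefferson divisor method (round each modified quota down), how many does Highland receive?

2

Standard divisor 31103/62 ≈ 501.661; standard quotas: North 4.776, South 7.780, East 11.111, West 19.326, Central 14.723, Coastal 2.027, Highland 2.257.
Rounding down gives 4, 7, 11, 19, 14, 2, 2 = 59 seats, so the divisor must be adjusted.
With modified divisor 482: modified quotas North 4.971, South 8.098, East 11.564, West 20.114, Central 15.324, Coastal 2.110, Highland 2.349.
Rounding down: North 4, South 8, East 11, West 20, Central 15, Coastal 2, Highland 2 (total 62).
Highland receives 2.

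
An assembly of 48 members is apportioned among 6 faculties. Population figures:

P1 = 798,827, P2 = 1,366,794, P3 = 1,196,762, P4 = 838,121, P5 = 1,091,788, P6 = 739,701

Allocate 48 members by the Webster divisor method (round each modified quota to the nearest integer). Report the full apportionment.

P1 6; P2 11; P3 9; P4 7; P5 9; P6 6

Standard divisor 6031993/48 ≈ 125666.521; standard quotas: P1 6.357, P2 10.876, P3 9.523, P4 6.669, P5 8.688, P6 5.886.
Rounding to the nearest integer gives 6, 11, 10, 7, 9, 6 = 49 seats, so the divisor must be adjusted.
With modified divisor 127200: modified quotas P1 6.280, P2 10.745, P3 9.409, P4 6.589, P5 8.583, P6 5.815.
Rounding to the nearest integer: P1 6, P2 11, P3 9, P4 7, P5 9, P6 6 (total 48).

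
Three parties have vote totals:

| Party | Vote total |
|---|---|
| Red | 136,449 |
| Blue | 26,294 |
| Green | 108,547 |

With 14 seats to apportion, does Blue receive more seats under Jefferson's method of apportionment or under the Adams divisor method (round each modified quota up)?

Adams

Jefferson: Red 7, Blue 1, Green 6.
Adams: Red 7, Blue 2, Green 5.
Blue gets 1 under Jefferson and 2 under Adams.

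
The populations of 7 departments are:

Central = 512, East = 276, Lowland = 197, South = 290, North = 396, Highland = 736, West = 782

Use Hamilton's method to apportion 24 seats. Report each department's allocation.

The standard divisor is 3189/24 ≈ 132.875.
Standard quotas: Central 3.853, East 2.077, Lowland 1.483, South 2.183, North 2.980, Highland 5.539, West 5.885.
Lower quotas: Central 3, East 2, Lowland 1, South 2, North 2, Highland 5, West 5 (sum 20, leaving 4 seats).
Remainders in descending order: North 0.980, West 0.885, Central 0.853, Highland 0.539, Lowland 0.483, South 0.183, East 0.077.
The surplus seats go to North, West, Central, Highland.

Central 4, East 2, Lowland 1, South 2, North 3, Highland 6, West 6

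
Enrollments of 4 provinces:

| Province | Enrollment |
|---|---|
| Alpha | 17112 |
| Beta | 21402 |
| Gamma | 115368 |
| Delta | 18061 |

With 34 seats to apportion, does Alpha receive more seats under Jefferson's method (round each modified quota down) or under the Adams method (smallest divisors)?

Adams

Jefferson: Alpha 3, Beta 4, Gamma 24, Delta 3.
Adams: Alpha 4, Beta 4, Gamma 22, Delta 4.
Alpha gets 3 under Jefferson and 4 under Adams.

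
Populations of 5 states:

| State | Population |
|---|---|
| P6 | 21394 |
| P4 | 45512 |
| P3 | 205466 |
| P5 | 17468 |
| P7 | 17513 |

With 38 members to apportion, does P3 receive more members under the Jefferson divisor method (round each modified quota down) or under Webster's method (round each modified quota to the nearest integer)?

Jefferson: P6 2, P4 5, P3 27, P5 2, P7 2.
Webster: P6 3, P4 6, P3 25, P5 2, P7 2.
P3 gets 27 under Jefferson and 25 under Webster.

Jefferson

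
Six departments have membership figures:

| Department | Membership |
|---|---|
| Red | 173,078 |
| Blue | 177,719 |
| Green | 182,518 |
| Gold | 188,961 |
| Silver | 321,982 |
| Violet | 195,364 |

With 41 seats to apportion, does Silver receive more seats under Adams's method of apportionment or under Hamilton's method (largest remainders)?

Adams: Red 6, Blue 6, Green 6, Gold 6, Silver 10, Violet 7.
Hamilton: Red 6, Blue 6, Green 6, Gold 6, Silver 11, Violet 6.
Silver gets 10 under Adams and 11 under Hamilton.

Hamilton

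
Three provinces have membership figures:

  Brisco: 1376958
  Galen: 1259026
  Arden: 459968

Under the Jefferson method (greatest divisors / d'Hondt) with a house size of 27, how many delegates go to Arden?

4

Standard divisor 3095952/27 ≈ 114664.889; standard quotas: Brisco 12.009, Galen 10.980, Arden 4.011.
Rounding down gives 12, 10, 4 = 26 seats, so the divisor must be adjusted.
With modified divisor 110200: modified quotas Brisco 12.495, Galen 11.425, Arden 4.174.
Rounding down: Brisco 12, Galen 11, Arden 4 (total 27).
Arden receives 4.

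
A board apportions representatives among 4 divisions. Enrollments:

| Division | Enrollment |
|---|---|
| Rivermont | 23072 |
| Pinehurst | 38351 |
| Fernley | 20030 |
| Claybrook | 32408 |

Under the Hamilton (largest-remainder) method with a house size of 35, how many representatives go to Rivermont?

7

Total 113861; standard divisor 113861/35 ≈ 3253.171.
Standard quotas: Rivermont 7.0922, Pinehurst 11.7888, Fernley 6.1571, Claybrook 9.9620.
Lower quotas: Rivermont 7, Pinehurst 11, Fernley 6, Claybrook 9 (sum 33, leaving 2 seats).
Remainders in descending order: Claybrook 0.9620, Pinehurst 0.7888, Fernley 0.1571, Rivermont 0.0922.
Largest remainders: Claybrook, Pinehurst receive the extra seats.
Rivermont receives 7.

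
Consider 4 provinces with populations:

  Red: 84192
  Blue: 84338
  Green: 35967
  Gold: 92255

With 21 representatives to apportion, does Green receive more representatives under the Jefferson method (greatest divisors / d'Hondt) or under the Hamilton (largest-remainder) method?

Jefferson: Red 6, Blue 6, Green 2, Gold 7.
Hamilton: Red 6, Blue 6, Green 3, Gold 6.
Green gets 2 under Jefferson and 3 under Hamilton.

Hamilton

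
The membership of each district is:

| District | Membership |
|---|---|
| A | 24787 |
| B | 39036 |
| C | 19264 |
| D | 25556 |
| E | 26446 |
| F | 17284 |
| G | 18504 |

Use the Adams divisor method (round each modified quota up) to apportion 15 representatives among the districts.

A 2, B 3, C 2, D 2, E 2, F 2, G 2

Standard divisor 170877/15 ≈ 11391.8; standard quotas: A 2.176, B 3.427, C 1.691, D 2.243, E 2.321, F 1.517, G 1.624.
Rounding up gives 3, 4, 2, 3, 3, 2, 2 = 19 seats, so the divisor must be adjusted.
With modified divisor 15300: modified quotas A 1.620, B 2.551, C 1.259, D 1.670, E 1.728, F 1.130, G 1.209.
Rounding up: A 2, B 3, C 2, D 2, E 2, F 2, G 2 (total 15).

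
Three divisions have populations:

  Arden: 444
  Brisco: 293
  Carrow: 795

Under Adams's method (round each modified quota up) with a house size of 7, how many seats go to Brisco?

2

Standard divisor 1532/7 ≈ 218.857; standard quotas: Arden 2.029, Brisco 1.339, Carrow 3.633.
Rounding up gives 3, 2, 4 = 9 seats, so the divisor must be adjusted.
With modified divisor 280: modified quotas Arden 1.586, Brisco 1.046, Carrow 2.839.
Rounding up: Arden 2, Brisco 2, Carrow 3 (total 7).
Brisco receives 2.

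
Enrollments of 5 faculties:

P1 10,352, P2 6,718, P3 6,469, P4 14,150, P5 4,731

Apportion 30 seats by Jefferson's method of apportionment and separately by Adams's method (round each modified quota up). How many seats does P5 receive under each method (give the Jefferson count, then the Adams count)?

Jefferson: P1 8, P2 5, P3 4, P4 10, P5 3.
Adams: P1 7, P2 5, P3 5, P4 9, P5 4.
P5 gets 3 under Jefferson and 4 under Adams.

3 and 4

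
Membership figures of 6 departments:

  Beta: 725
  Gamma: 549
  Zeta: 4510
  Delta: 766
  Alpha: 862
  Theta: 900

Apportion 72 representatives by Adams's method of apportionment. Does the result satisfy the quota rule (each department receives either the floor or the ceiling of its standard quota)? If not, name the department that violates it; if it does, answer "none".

Zeta

Standard quotas: Beta 6.280, Gamma 4.756, Zeta 39.066, Delta 6.635, Alpha 7.467, Theta 7.796.
Adams allocation: Beta 6, Gamma 5, Zeta 38, Delta 7, Alpha 8, Theta 8.
Zeta has quota 39.066 (lower 39, upper 40) but receives 38 — outside the quota interval.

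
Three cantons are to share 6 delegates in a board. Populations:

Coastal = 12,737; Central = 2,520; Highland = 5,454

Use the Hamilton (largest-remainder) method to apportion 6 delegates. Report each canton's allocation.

The standard divisor is 20711/6 ≈ 3451.833.
Standard quotas: Coastal 3.6899, Central 0.7300, Highland 1.5800.
Lower quotas: Coastal 3, Central 0, Highland 1 (sum 4, leaving 2 seats).
Remainders in descending order: Central 0.7300, Coastal 0.6899, Highland 0.5800.
The surplus seats go to Central, Coastal.

Coastal 4, Central 1, Highland 1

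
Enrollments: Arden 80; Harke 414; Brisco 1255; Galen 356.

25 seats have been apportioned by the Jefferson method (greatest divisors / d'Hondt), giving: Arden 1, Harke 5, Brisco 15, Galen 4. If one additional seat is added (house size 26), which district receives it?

Priority for the next seat is population ÷ (current seats + 1).
Priorities: Arden 40.000, Harke 69.000, Brisco 78.438, Galen 71.200.
Highest priority: Brisco.

Brisco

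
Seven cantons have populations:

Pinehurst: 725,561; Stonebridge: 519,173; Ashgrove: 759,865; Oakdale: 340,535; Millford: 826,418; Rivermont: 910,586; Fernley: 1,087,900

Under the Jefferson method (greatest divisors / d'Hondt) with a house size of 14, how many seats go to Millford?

2

Standard divisor 5170038/14 ≈ 369288.429; standard quotas: Pinehurst 1.965, Stonebridge 1.406, Ashgrove 2.058, Oakdale 0.922, Millford 2.238, Rivermont 2.466, Fernley 2.946.
Rounding down gives 1, 1, 2, 0, 2, 2, 2 = 10 seats, so the divisor must be adjusted.
With modified divisor 289500: modified quotas Pinehurst 2.506, Stonebridge 1.793, Ashgrove 2.625, Oakdale 1.176, Millford 2.855, Rivermont 3.145, Fernley 3.758.
Rounding down: Pinehurst 2, Stonebridge 1, Ashgrove 2, Oakdale 1, Millford 2, Rivermont 3, Fernley 3 (total 14).
Millford receives 2.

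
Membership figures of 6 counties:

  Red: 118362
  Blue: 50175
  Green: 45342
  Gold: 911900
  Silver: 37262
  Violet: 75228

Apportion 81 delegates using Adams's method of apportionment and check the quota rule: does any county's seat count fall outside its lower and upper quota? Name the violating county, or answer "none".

Gold

Standard quotas: Red 7.743, Blue 3.282, Green 2.966, Gold 59.651, Silver 2.437, Violet 4.921.
Adams allocation: Red 8, Blue 4, Green 3, Gold 58, Silver 3, Violet 5.
Gold has quota 59.651 (lower 59, upper 60) but receives 58 — outside the quota interval.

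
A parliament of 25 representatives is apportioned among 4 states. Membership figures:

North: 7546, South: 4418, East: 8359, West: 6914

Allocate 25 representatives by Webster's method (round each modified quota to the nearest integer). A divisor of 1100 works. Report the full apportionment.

With modified divisor 1100: modified quotas North 6.860, South 4.016, East 7.599, West 6.285.
Rounding to the nearest integer: North 7, South 4, East 8, West 6 (total 25).

North 7, South 4, East 8, West 6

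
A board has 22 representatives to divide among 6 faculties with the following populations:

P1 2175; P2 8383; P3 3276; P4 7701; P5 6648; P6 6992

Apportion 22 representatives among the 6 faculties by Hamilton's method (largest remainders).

Standard divisor: 35175 ÷ 22 ≈ 1598.864.
Standard quotas: P1 1.3603, P2 5.2431, P3 2.0490, P4 4.8165, P5 4.1580, P6 4.3731.
Lower quotas: P1 1, P2 5, P3 2, P4 4, P5 4, P6 4 (sum 20, leaving 2 seats).
Remainders in descending order: P4 0.8165, P6 0.3731, P1 0.3603, P2 0.2431, P5 0.1580, P3 0.0490.
Largest remainders: P4, P6 receive the extra seats.

P1 1, P2 5, P3 2, P4 5, P5 4, P6 5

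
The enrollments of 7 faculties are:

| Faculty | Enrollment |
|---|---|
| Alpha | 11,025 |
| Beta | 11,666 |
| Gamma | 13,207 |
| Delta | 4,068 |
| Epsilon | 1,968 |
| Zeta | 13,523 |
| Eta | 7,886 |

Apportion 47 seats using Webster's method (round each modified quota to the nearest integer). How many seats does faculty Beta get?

9

Standard divisor 63343/47 ≈ 1347.723; standard quotas: Alpha 8.180, Beta 8.656, Gamma 9.799, Delta 3.018, Epsilon 1.460, Zeta 10.034, Eta 5.851.
Rounding to the nearest integer gives Alpha 8, Beta 9, Gamma 10, Delta 3, Epsilon 1, Zeta 10, Eta 6 — total 47, matching the house size, so no adjustment is needed.
Beta receives 9.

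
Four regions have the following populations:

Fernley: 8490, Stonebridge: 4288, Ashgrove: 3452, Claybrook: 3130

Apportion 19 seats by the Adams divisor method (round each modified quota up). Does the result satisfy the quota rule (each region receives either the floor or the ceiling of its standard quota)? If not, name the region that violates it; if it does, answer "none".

Standard quotas: Fernley 8.332, Stonebridge 4.208, Ashgrove 3.388, Claybrook 3.072.
Adams allocation: Fernley 8, Stonebridge 4, Ashgrove 4, Claybrook 3.
Every allocation lies between the lower and upper quota.

none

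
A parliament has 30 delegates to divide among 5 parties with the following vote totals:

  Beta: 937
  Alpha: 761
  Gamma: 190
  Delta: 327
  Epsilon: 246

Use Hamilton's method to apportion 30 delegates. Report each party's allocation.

Beta 12, Alpha 9, Gamma 2, Delta 4, Epsilon 3

The standard divisor is 2461/30 ≈ 82.033.
Standard quotas: Beta 11.422, Alpha 9.277, Gamma 2.316, Delta 3.986, Epsilon 2.999.
Lower quotas: Beta 11, Alpha 9, Gamma 2, Delta 3, Epsilon 2 (sum 27, leaving 3 seats).
Remainders in descending order: Epsilon 0.999, Delta 0.986, Beta 0.422, Gamma 0.316, Alpha 0.277.
The surplus seats go to Epsilon, Delta, Beta.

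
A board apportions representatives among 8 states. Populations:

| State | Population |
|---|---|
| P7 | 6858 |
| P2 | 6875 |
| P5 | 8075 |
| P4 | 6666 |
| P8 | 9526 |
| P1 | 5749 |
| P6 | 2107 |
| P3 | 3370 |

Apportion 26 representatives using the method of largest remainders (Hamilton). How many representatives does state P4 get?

3

The standard divisor is 49226/26 ≈ 1893.308.
Standard quotas: P7 3.6222, P2 3.6312, P5 4.2650, P4 3.5208, P8 5.0314, P1 3.0365, P6 1.1129, P3 1.7800.
Lower quotas: P7 3, P2 3, P5 4, P4 3, P8 5, P1 3, P6 1, P3 1 (sum 23, leaving 3 seats).
Remainders in descending order: P3 0.7800, P2 0.6312, P7 0.6222, P4 0.5208, P5 0.2650, P6 0.1129, P1 0.0365, P8 0.0314.
Largest remainders: P3, P2, P7 receive the extra seats.
P4 receives 3.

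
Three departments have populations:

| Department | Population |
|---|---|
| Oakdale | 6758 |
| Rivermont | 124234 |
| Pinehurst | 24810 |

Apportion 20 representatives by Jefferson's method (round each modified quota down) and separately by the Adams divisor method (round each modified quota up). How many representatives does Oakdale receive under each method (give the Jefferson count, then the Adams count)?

0 and 1

Jefferson: Oakdale 0, Rivermont 17, Pinehurst 3.
Adams: Oakdale 1, Rivermont 16, Pinehurst 3.
Oakdale gets 0 under Jefferson and 1 under Adams.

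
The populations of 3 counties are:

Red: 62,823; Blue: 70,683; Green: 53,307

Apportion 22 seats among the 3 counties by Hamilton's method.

The standard divisor is 186813/22 ≈ 8491.5.
Standard quotas: Red 7.3983, Blue 8.3240, Green 6.2777.
Lower quotas: Red 7, Blue 8, Green 6 (sum 21, leaving 1 seat).
Remainders in descending order: Red 0.3983, Blue 0.3240, Green 0.2777.
Largest remainder: Red receives the extra seat.

Red 8; Blue 8; Green 6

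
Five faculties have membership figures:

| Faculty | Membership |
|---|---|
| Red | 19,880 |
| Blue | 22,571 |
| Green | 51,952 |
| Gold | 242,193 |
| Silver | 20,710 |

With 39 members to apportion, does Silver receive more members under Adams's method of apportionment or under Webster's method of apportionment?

Adams: Red 2, Blue 3, Green 6, Gold 25, Silver 3.
Webster: Red 2, Blue 2, Green 6, Gold 27, Silver 2.
Silver gets 3 under Adams and 2 under Webster.

Adams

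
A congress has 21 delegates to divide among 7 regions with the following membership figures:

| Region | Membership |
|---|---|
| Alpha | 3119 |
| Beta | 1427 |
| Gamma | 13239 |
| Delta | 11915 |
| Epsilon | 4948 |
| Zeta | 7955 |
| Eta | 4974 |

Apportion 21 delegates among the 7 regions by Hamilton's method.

Total 47577; standard divisor 47577/21 ≈ 2265.571.
Standard quotas: Alpha 1.3767, Beta 0.6299, Gamma 5.8436, Delta 5.2592, Epsilon 2.1840, Zeta 3.5113, Eta 2.1955.
Lower quotas: Alpha 1, Beta 0, Gamma 5, Delta 5, Epsilon 2, Zeta 3, Eta 2 (sum 18, leaving 3 seats).
Remainders in descending order: Gamma 0.8436, Beta 0.6299, Zeta 0.5113, Alpha 0.3767, Delta 0.2592, Eta 0.1955, Epsilon 0.1840.
The surplus seats go to Gamma, Beta, Zeta.

Alpha 1, Beta 1, Gamma 6, Delta 5, Epsilon 2, Zeta 4, Eta 2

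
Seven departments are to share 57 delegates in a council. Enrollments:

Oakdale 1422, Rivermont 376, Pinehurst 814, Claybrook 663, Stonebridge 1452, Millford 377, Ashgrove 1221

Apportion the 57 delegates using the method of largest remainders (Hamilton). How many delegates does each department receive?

Standard divisor: 6325 ÷ 57 ≈ 110.965.
Standard quotas: Oakdale 12.815, Rivermont 3.388, Pinehurst 7.336, Claybrook 5.975, Stonebridge 13.085, Millford 3.397, Ashgrove 11.003.
Lower quotas: Oakdale 12, Rivermont 3, Pinehurst 7, Claybrook 5, Stonebridge 13, Millford 3, Ashgrove 11 (sum 54, leaving 3 seats).
Remainders in descending order: Claybrook 0.975, Oakdale 0.815, Millford 0.397, Rivermont 0.388, Pinehurst 0.336, Stonebridge 0.085, Ashgrove 0.003.
Largest remainders: Claybrook, Oakdale, Millford receive the extra seats.

Oakdale=13; Rivermont=3; Pinehurst=7; Claybrook=6; Stonebridge=13; Millford=4; Ashgrove=11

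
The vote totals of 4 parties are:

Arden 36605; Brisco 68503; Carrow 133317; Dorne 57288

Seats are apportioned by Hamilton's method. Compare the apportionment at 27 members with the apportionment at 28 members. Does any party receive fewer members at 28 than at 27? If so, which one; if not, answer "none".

Arden

At 27 seats: Arden 4, Brisco 6, Carrow 12, Dorne 5.
At 28 seats: Arden 3, Brisco 7, Carrow 13, Dorne 5.
Arden drops from 4 to 3.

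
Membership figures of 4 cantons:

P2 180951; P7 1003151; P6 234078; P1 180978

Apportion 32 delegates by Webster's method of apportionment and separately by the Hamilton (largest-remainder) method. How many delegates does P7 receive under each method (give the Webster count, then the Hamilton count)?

Webster: P2 4, P7 19, P6 5, P1 4.
Hamilton: P2 3, P7 20, P6 5, P1 4.
P7 gets 19 under Webster and 20 under Hamilton.

19 and 20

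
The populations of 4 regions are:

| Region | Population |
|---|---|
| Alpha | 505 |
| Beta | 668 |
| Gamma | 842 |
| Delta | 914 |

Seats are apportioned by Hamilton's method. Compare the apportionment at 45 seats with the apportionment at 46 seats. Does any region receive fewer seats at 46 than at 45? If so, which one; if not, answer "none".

At 45 seats: Alpha 8, Beta 10, Gamma 13, Delta 14.
At 46 seats: Alpha 8, Beta 11, Gamma 13, Delta 14.
No region's allocation decreased.

none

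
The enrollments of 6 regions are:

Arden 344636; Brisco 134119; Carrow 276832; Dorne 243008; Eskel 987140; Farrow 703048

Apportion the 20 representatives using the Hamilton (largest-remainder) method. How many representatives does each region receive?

Arden 3; Brisco 1; Carrow 2; Dorne 2; Eskel 7; Farrow 5

The standard divisor is 2688783/20 ≈ 134439.15.
Standard quotas: Arden 2.5635, Brisco 0.9976, Carrow 2.0592, Dorne 1.8076, Eskel 7.3427, Farrow 5.2295.
Lower quotas: Arden 2, Brisco 0, Carrow 2, Dorne 1, Eskel 7, Farrow 5 (sum 17, leaving 3 seats).
Remainders in descending order: Brisco 0.9976, Dorne 0.8076, Arden 0.5635, Eskel 0.3427, Farrow 0.2295, Carrow 0.0592.
Largest remainders: Brisco, Dorne, Arden receive the extra seats.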